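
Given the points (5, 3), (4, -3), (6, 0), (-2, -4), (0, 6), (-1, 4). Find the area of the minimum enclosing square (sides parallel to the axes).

100

The bounding box has width 8 and height 10.
An axis-aligned square enclosing the set must have side ≥ max(width, height).
So the minimum side is max(8, 10) = 10.
Area = 10² = 100.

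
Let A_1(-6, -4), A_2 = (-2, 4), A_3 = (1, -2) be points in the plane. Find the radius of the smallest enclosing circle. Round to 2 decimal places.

Side lengths²: A_1A_2² = 80, A_1A_3² = 53, A_2A_3² = 45.
Since A_1A_2² = 80 < 53 + 45 = 98, the triangle is acute, so the smallest enclosing circle is the circumcircle.
Circumcentre = (-3.25, -0.375), r² = 20.703125.
r = √(20.703125) ≈ 4.55.

4.55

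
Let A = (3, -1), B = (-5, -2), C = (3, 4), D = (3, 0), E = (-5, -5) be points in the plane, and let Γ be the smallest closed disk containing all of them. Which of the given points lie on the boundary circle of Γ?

By Welzl's lemma the MEC is supported by two points (diametrically opposite) or three points (on a circumcircle).
The farthest pair is C–E with squared distance 145. The circle on this segment as diameter has centre (-1, -0.5) and r² = 145/4 = 36.25.
Check A: distance² to centre = 16.25 ≤ 36.25, so it lies inside.
All remaining points lie in this disk, and no smaller disk contains both endpoints, so this is the minimum enclosing circle.
The points at distance exactly r from the centre are C, E — 2 points.

C, E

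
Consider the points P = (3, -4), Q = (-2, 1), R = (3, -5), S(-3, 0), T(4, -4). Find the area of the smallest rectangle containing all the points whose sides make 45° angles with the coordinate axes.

In coordinates u = x + y, v = x − y the rectangle is axis-aligned; the map (x,y)→(u,v) scales areas by 2.
u-values: -1, -1, -2, -3, 0; range = 0 − (-3) = 3.
v-values: 7, -3, 8, -3, 8; range = 8 − (-3) = 11.
Area = (3 × 11) / 2 = 16.5.

16.5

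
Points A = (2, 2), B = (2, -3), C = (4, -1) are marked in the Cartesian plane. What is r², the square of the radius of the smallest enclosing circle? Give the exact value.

6.25

Side lengths²: AB² = 25, AC² = 13, BC² = 8.
Since AB² = 25 ≥ 13 + 8 = 21, the angle opposite AB is not acute, so the smallest enclosing circle has AB as diameter.
Centre = midpoint of AB = (2, -0.5), r² = 25/4 = 6.25.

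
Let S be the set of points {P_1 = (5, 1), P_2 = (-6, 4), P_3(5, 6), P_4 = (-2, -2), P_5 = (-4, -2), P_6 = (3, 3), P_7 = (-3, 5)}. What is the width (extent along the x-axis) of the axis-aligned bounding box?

max x = 5, min x = -6, so width = 11.

11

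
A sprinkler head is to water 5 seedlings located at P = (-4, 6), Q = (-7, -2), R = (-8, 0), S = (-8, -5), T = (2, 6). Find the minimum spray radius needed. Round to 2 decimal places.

7.43

The minimum enclosing circle of a finite set is fixed by two of the points (as a diameter) or three (as a circumcircle).
The farthest pair is S–T with squared distance 221. The circle on this segment as diameter has centre (-3, 0.5) and r² = 221/4 = 55.25.
Check P: distance² to centre = 31.25 ≤ 55.25, so it lies inside.
All remaining points lie in this disk, and no smaller disk contains both endpoints, so this is the minimum enclosing circle.
r = √(55.25) ≈ 7.43.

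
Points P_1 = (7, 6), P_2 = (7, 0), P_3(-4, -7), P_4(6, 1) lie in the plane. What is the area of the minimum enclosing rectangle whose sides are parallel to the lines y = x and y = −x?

In coordinates u = x + y, v = x − y the rectangle is axis-aligned; the map (x,y)→(u,v) scales areas by 2.
u-values: 13, 7, -11, 7; range = 13 − (-11) = 24.
v-values: 1, 7, 3, 5; range = 7 − 1 = 6.
Area = (24 × 6) / 2 = 72.

72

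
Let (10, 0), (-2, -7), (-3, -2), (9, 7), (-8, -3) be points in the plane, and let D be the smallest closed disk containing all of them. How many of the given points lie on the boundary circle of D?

A smallest enclosing disk is always determined by at most three of the input points on its boundary.
The farthest pair is (9, 7)–(-8, -3) with squared distance 389. The circle on this segment as diameter has centre (0.5, 2) and r² = 389/4 = 97.25.
Check (10, 0): distance² to centre = 94.25 ≤ 97.25, so it lies inside.
All remaining points lie in this disk, and no smaller disk contains both endpoints, so this is the minimum enclosing circle.
The points at distance exactly r from the centre are (9, 7), (-8, -3) — 2 points.

2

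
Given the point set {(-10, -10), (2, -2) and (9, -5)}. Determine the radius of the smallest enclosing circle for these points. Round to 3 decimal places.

9.823

Call the three points A, B, C in the order given.
Side lengths²: AB² = 208, AC² = 386, BC² = 58.
Since AC² = 386 ≥ 208 + 58 = 266, the angle opposite AC is not acute, so the smallest enclosing circle has AC as diameter.
Centre = midpoint of AC = (-0.5, -7.5), r² = 386/4 = 96.5.
r = √(96.5) ≈ 9.823.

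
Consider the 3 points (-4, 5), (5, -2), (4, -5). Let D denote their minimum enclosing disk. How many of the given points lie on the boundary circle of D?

2

Call the three points A, B, C in the order given.
Side lengths²: AB² = 130, AC² = 164, BC² = 10.
Since AC² = 164 ≥ 130 + 10 = 140, the angle opposite AC is not acute, so the smallest enclosing circle has AC as diameter.
Centre = midpoint of AC = (0, 0), r² = 164/4 = 41.
The points at distance exactly r from the centre are (-4, 5), (4, -5) — 2 points.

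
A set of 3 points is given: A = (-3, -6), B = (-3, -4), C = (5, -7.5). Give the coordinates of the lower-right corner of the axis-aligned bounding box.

(5, -7.5)

x-range [-3, 5], y-range [-7.5, -4].
The lower-right corner is (5, -7.5).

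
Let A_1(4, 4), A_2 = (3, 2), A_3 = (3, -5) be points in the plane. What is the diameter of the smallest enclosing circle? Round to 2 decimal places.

9.06

Side lengths²: A_1A_2² = 5, A_1A_3² = 82, A_2A_3² = 49.
Since A_1A_3² = 82 ≥ 49 + 5 = 54, the angle opposite A_1A_3 is not acute, so the smallest enclosing circle has A_1A_3 as diameter.
Centre = midpoint of A_1A_3 = (3.5, -0.5), r² = 82/4 = 20.5.
Diameter = 2r = 2√(20.5) ≈ 9.06.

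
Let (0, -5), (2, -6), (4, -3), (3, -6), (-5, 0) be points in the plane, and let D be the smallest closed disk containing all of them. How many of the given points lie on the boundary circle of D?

3

The minimum enclosing circle of a finite set is fixed by two of the points (as a diameter) or three (as a circumcircle).
The farthest pair is (3, -6)–(-5, 0) with squared distance 100. The circle on this segment as diameter has centre (-1, -3) and r² = 100/4 = 25.
Check (0, -5): distance² to centre = 5 ≤ 25, so it lies inside.
All remaining points lie in this disk, and no smaller disk contains both endpoints, so this is the minimum enclosing circle.
The points at distance exactly r from the centre are (4, -3), (3, -6), (-5, 0) — 3 points.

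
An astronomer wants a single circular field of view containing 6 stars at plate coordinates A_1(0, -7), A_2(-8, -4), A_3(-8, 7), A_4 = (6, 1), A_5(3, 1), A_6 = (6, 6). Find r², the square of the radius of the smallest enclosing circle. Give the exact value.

The minimum enclosing circle is determined by three boundary points: A_2, A_3, A_6.
Their circumcentre is (-19/14, 1.5) with r² = 7289/98.
The farthest remaining point A_1 is at distance² 7261/98 ≤ 7289/98.

7289/98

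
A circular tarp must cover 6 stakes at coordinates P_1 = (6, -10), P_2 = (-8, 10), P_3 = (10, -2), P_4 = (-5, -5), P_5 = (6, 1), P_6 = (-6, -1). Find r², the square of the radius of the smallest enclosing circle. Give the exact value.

149

The farthest pair is P_1–P_2 with squared distance 596. The circle on this segment as diameter has centre (-1, 0) and r² = 596/4 = 149.
Check P_3: distance² to centre = 125 ≤ 149, so it lies inside.
All remaining points lie in this disk, and no smaller disk contains both endpoints, so this is the minimum enclosing circle.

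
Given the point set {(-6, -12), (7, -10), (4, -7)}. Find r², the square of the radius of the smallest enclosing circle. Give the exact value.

43.25

Call the three points A, B, C in the order given.
Side lengths²: AB² = 173, AC² = 125, BC² = 18.
Since AB² = 173 ≥ 125 + 18 = 143, the angle opposite AB is not acute, so the smallest enclosing circle has AB as diameter.
Centre = midpoint of AB = (0.5, -11), r² = 173/4 = 43.25.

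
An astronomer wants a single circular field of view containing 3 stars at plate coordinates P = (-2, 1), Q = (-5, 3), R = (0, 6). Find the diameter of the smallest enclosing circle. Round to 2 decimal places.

5.96

Side lengths²: PQ² = 13, PR² = 29, QR² = 34.
Since QR² = 34 < 29 + 13 = 42, the triangle is acute, so the smallest enclosing circle is the circumcircle.
Circumcentre = (-83/38, 151/38), r² = 6409/722.
Diameter = 2r = 2√(6409/722) ≈ 5.96.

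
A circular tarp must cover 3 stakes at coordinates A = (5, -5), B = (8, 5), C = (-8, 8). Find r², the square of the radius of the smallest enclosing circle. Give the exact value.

28885/338

Side lengths²: AB² = 109, AC² = 338, BC² = 265.
Since AC² = 338 < 265 + 109 = 374, the triangle is acute, so the smallest enclosing circle is the circumcircle.
Circumcentre = (-21/26, 57/26), r² = 28885/338.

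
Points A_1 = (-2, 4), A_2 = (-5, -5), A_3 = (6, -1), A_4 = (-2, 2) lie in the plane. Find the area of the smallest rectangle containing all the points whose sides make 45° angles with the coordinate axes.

In coordinates u = x + y, v = x − y the rectangle is axis-aligned; the map (x,y)→(u,v) scales areas by 2.
u-values: 2, -10, 5, 0; range = 5 − (-10) = 15.
v-values: -6, 0, 7, -4; range = 7 − (-6) = 13.
Area = (15 × 13) / 2 = 97.5.

97.5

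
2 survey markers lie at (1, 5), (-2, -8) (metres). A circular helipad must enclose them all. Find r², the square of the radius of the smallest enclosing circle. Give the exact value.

The smallest circle enclosing two points has them as diameter endpoints.
Centre = midpoint = (-0.5, -1.5); r² = |(1, 5)−(-2, -8)|²/4 = 178/4 = 44.5.

44.5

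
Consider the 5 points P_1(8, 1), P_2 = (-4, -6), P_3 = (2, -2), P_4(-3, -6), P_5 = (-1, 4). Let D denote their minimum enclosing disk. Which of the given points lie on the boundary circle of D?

P_1, P_2, P_5

The minimum enclosing circle is determined by three boundary points: P_1, P_2, P_5.
Their circumcentre is (125/66, -51/22) with r² = 105185/2178.
The farthest remaining point P_4 is at distance² 81689/2178 ≤ 105185/2178.
The points at distance exactly r from the centre are P_1, P_2, P_5 — 3 points.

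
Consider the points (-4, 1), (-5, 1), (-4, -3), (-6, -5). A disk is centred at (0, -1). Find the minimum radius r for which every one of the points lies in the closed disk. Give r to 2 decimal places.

7.21

The required radius is the distance from (0, -1) to the farthest point.
Squared distances: 20, 29, 20, 52.
Maximum is 52, attained at (-6, -5).
r = √52 ≈ 7.21.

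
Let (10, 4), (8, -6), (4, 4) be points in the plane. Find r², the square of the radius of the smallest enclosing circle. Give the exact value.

Call the three points A, B, C in the order given.
Side lengths²: AB² = 104, AC² = 36, BC² = 116.
Since BC² = 116 < 104 + 36 = 140, the triangle is acute, so the smallest enclosing circle is the circumcircle.
Circumcentre = (7, -0.6), r² = 30.16.

30.16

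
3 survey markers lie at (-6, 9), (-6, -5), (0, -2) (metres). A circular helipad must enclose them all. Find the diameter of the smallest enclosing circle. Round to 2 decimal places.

14.01

Call the three points A, B, C in the order given.
Side lengths²: AB² = 196, AC² = 157, BC² = 45.
Since AB² = 196 < 157 + 45 = 202, the triangle is acute, so the smallest enclosing circle is the circumcircle.
Circumcentre = (-5.75, 2), r² = 49.0625.
Diameter = 2r = 2√(49.0625) ≈ 14.01.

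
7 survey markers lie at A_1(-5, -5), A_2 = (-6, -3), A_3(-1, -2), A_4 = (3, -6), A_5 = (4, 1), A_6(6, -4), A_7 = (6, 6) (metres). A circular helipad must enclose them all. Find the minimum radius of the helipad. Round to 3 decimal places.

7.778

The minimum enclosing circle of a finite set is fixed by two of the points (as a diameter) or three (as a circumcircle).
The farthest pair is A_1–A_7 with squared distance 242. The circle on this segment as diameter has centre (0.5, 0.5) and r² = 242/4 = 60.5.
Check A_2: distance² to centre = 54.5 ≤ 60.5, so it lies inside.
All remaining points lie in this disk, and no smaller disk contains both endpoints, so this is the minimum enclosing circle.
r = √(60.5) ≈ 7.778.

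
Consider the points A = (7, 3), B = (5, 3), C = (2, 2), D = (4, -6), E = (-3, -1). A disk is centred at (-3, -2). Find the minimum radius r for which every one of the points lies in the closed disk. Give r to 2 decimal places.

11.18

The required radius is the distance from (-3, -2) to the farthest point.
Squared distances: 125, 89, 41, 65, 1.
Maximum is 125, attained at A.
r = √125 ≈ 11.18.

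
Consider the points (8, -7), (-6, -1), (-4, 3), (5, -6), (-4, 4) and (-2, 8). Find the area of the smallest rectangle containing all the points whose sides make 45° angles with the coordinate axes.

In coordinates u = x + y, v = x − y the rectangle is axis-aligned; the map (x,y)→(u,v) scales areas by 2.
u-values: 1, -7, -1, -1, 0, 6; range = 6 − (-7) = 13.
v-values: 15, -5, -7, 11, -8, -10; range = 15 − (-10) = 25.
Area = (13 × 25) / 2 = 162.5.

162.5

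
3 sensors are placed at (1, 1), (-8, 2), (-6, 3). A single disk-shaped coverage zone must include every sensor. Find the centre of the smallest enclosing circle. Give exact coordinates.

(-3.5, 1.5)

Call the three points A, B, C in the order given.
Side lengths²: AB² = 82, AC² = 53, BC² = 5.
Since AB² = 82 ≥ 53 + 5 = 58, the angle opposite AB is not acute, so the smallest enclosing circle has AB as diameter.
Centre = midpoint of AB = (-3.5, 1.5), r² = 82/4 = 20.5.
Centre = (-3.5, 1.5).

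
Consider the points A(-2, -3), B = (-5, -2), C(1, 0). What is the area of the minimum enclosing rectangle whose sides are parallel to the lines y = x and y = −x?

In coordinates u = x + y, v = x − y the rectangle is axis-aligned; the map (x,y)→(u,v) scales areas by 2.
u-values: -5, -7, 1; range = 1 − (-7) = 8.
v-values: 1, -3, 1; range = 1 − (-3) = 4.
Area = (8 × 4) / 2 = 16.

16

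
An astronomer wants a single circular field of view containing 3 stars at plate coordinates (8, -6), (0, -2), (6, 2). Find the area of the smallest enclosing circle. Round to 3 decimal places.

70.846

Call the three points A, B, C in the order given.
Side lengths²: AB² = 80, AC² = 68, BC² = 52.
Since AB² = 80 < 68 + 52 = 120, the triangle is acute, so the smallest enclosing circle is the circumcircle.
Circumcentre = (33/7, -18/7), r² = 1105/49.
Area = π·r² = π·1105/49 ≈ 70.846.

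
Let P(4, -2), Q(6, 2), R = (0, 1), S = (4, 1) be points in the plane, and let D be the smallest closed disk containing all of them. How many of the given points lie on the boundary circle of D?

3

A smallest enclosing disk is always determined by at most three of the input points on its boundary.
The minimum enclosing circle is determined by three boundary points: P, Q, R.
Their circumcentre is (34/11, 21/22) with r² = 4625/484.
The farthest remaining point S is at distance² 401/484 ≤ 4625/484.
The points at distance exactly r from the centre are P, Q, R — 3 points.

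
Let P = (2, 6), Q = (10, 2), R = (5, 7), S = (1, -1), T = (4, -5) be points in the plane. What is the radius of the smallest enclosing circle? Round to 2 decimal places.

A smallest enclosing disk is always determined by at most three of the input points on its boundary.
The farthest pair is R–T with squared distance 145. The circle on this segment as diameter has centre (4.5, 1) and r² = 145/4 = 36.25.
Check P: distance² to centre = 31.25 ≤ 36.25, so it lies inside.
All remaining points lie in this disk, and no smaller disk contains both endpoints, so this is the minimum enclosing circle.
r = √(36.25) ≈ 6.02.

6.02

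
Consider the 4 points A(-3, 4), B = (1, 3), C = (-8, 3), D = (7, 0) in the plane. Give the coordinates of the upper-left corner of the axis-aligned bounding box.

x-range [-8, 7], y-range [0, 4].
The upper-left corner is (-8, 4).

(-8, 4)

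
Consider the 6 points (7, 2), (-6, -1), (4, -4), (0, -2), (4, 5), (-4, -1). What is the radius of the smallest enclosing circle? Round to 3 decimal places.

The farthest pair is (7, 2)–(-6, -1) with squared distance 178. The circle on this segment as diameter has centre (0.5, 0.5) and r² = 178/4 = 44.5.
Check (4, -4): distance² to centre = 32.5 ≤ 44.5, so it lies inside.
All remaining points lie in this disk, and no smaller disk contains both endpoints, so this is the minimum enclosing circle.
r = √(44.5) ≈ 6.671.

6.671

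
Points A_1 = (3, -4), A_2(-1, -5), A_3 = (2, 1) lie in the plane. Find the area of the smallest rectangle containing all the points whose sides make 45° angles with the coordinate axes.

27

In coordinates u = x + y, v = x − y the rectangle is axis-aligned; the map (x,y)→(u,v) scales areas by 2.
u-values: -1, -6, 3; range = 3 − (-6) = 9.
v-values: 7, 4, 1; range = 7 − 1 = 6.
Area = (9 × 6) / 2 = 27.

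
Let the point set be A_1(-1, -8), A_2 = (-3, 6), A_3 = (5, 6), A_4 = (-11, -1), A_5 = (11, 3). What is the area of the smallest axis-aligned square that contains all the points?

484

The bounding box has width 22 and height 14.
An axis-aligned square enclosing the set must have side ≥ max(width, height).
So the minimum side is max(22, 14) = 22.
Area = 22² = 484.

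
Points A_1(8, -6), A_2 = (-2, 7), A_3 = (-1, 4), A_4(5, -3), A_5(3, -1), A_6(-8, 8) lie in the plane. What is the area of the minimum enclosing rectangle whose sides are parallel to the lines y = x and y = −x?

75

In coordinates u = x + y, v = x − y the rectangle is axis-aligned; the map (x,y)→(u,v) scales areas by 2.
u-values: 2, 5, 3, 2, 2, 0; range = 5 − 0 = 5.
v-values: 14, -9, -5, 8, 4, -16; range = 14 − (-16) = 30.
Area = (5 × 30) / 2 = 75.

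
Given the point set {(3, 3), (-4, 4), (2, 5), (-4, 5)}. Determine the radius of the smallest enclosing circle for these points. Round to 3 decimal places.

The farthest pair is (3, 3)–(-4, 5) with squared distance 53. The circle on this segment as diameter has centre (-0.5, 4) and r² = 53/4 = 13.25.
Check (-4, 4): distance² to centre = 12.25 ≤ 13.25, so it lies inside.
All remaining points lie in this disk, and no smaller disk contains both endpoints, so this is the minimum enclosing circle.
r = √(13.25) ≈ 3.640.

3.640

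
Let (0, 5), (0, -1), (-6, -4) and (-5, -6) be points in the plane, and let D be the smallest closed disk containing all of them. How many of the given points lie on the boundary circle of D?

By Welzl's lemma the MEC is supported by two points (diametrically opposite) or three points (on a circumcircle).
The farthest pair is (0, 5)–(-5, -6) with squared distance 146. The circle on this segment as diameter has centre (-2.5, -0.5) and r² = 146/4 = 36.5.
Check (0, -1): distance² to centre = 6.5 ≤ 36.5, so it lies inside.
All remaining points lie in this disk, and no smaller disk contains both endpoints, so this is the minimum enclosing circle.
The points at distance exactly r from the centre are (0, 5), (-5, -6) — 2 points.

2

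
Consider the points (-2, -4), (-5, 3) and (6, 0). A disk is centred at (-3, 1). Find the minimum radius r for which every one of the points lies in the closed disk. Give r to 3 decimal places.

9.055

The required radius is the distance from (-3, 1) to the farthest point.
Squared distances: 26, 8, 82.
Maximum is 82, attained at (6, 0).
r = √82 ≈ 9.055.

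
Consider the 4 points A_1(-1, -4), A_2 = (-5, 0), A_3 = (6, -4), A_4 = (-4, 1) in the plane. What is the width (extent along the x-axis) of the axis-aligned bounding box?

11

max x = 6, min x = -5, so width = 11.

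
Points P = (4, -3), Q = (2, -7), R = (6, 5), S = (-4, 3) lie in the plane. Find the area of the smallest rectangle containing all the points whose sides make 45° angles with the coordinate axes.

In coordinates u = x + y, v = x − y the rectangle is axis-aligned; the map (x,y)→(u,v) scales areas by 2.
u-values: 1, -5, 11, -1; range = 11 − (-5) = 16.
v-values: 7, 9, 1, -7; range = 9 − (-7) = 16.
Area = (16 × 16) / 2 = 128.

128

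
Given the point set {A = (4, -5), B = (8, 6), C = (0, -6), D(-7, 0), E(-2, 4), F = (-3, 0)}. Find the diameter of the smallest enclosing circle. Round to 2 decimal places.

By Welzl's lemma the MEC is supported by two points (diametrically opposite) or three points (on a circumcircle).
The minimum enclosing circle is determined by three boundary points: B, C, D.
Their circumcentre is (19/22, 23/11) with r² = 32045/484.
The farthest remaining point A is at distance² 29097/484 ≤ 32045/484.
Diameter = 2r = 2√(32045/484) ≈ 16.27.

16.27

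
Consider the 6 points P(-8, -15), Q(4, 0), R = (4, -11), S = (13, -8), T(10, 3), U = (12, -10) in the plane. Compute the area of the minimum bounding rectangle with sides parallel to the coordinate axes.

378

x ranges over [-8, 13], width 21.
y ranges over [-15, 3], height 18.
Area = 21 × 18 = 378.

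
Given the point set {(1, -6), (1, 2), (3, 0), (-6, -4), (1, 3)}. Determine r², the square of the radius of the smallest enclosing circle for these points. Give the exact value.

The minimum enclosing circle of a finite set is fixed by two of the points (as a diameter) or three (as a circumcircle).
The minimum enclosing circle is determined by three boundary points: (1, -6), (-6, -4), (1, 3).
Their circumcentre is (-1.5, -1.5) with r² = 26.5.
The farthest remaining point (3, 0) is at distance² 22.5 ≤ 26.5.

26.5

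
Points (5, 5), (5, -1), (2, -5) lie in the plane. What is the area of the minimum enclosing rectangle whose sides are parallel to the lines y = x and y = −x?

In coordinates u = x + y, v = x − y the rectangle is axis-aligned; the map (x,y)→(u,v) scales areas by 2.
u-values: 10, 4, -3; range = 10 − (-3) = 13.
v-values: 0, 6, 7; range = 7 − 0 = 7.
Area = (13 × 7) / 2 = 45.5.

45.5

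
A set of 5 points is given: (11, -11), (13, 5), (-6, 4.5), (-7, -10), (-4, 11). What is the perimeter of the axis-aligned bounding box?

84

Width = max x − min x = 13 − (-7) = 20.
Height = max y − min y = 11 − (-11) = 22.
Perimeter = 2(20 + 22) = 84.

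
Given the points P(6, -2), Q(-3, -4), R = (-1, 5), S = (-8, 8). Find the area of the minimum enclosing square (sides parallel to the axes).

The bounding box has width 14 and height 12.
An axis-aligned square enclosing the set must have side ≥ max(width, height).
So the minimum side is max(14, 12) = 14.
Area = 14² = 196.

196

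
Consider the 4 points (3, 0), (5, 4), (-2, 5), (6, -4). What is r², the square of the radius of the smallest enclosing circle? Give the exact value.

The minimum enclosing circle of a finite set is fixed by two of the points (as a diameter) or three (as a circumcircle).
The farthest pair is (-2, 5)–(6, -4) with squared distance 145. The circle on this segment as diameter has centre (2, 0.5) and r² = 145/4 = 36.25.
Check (3, 0): distance² to centre = 1.25 ≤ 36.25, so it lies inside.
All remaining points lie in this disk, and no smaller disk contains both endpoints, so this is the minimum enclosing circle.

36.25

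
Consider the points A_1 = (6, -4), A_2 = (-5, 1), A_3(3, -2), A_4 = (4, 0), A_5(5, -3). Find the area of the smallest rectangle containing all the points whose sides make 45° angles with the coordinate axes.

64

In coordinates u = x + y, v = x − y the rectangle is axis-aligned; the map (x,y)→(u,v) scales areas by 2.
u-values: 2, -4, 1, 4, 2; range = 4 − (-4) = 8.
v-values: 10, -6, 5, 4, 8; range = 10 − (-6) = 16.
Area = (8 × 16) / 2 = 64.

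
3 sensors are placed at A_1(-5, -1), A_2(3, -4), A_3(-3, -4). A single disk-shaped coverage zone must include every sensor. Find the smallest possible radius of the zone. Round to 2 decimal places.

Side lengths²: A_1A_2² = 73, A_1A_3² = 13, A_2A_3² = 36.
Since A_1A_2² = 73 ≥ 36 + 13 = 49, the angle opposite A_1A_2 is not acute, so the smallest enclosing circle has A_1A_2 as diameter.
Centre = midpoint of A_1A_2 = (-1, -2.5), r² = 73/4 = 18.25.
r = √(18.25) ≈ 4.27.

4.27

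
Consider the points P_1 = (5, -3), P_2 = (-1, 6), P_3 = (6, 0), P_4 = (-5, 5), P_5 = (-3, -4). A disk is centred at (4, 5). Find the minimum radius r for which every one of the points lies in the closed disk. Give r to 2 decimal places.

11.40

The required radius is the distance from (4, 5) to the farthest point.
Squared distances: 65, 26, 29, 81, 130.
Maximum is 130, attained at P_5.
r = √130 ≈ 11.40.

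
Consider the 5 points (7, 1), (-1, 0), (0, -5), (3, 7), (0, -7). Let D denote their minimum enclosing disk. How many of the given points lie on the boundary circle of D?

2

The farthest pair is (3, 7)–(0, -7) with squared distance 205. The circle on this segment as diameter has centre (1.5, 0) and r² = 205/4 = 51.25.
Check (7, 1): distance² to centre = 31.25 ≤ 51.25, so it lies inside.
All remaining points lie in this disk, and no smaller disk contains both endpoints, so this is the minimum enclosing circle.
The points at distance exactly r from the centre are (3, 7), (0, -7) — 2 points.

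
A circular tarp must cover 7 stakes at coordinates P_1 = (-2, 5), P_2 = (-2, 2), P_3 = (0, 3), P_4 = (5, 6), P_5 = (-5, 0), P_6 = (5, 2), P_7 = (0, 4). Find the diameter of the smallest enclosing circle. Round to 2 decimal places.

11.66

The minimum enclosing circle of a finite set is fixed by two of the points (as a diameter) or three (as a circumcircle).
The farthest pair is P_4–P_5 with squared distance 136. The circle on this segment as diameter has centre (0, 3) and r² = 136/4 = 34.
Check P_1: distance² to centre = 8 ≤ 34, so it lies inside.
All remaining points lie in this disk, and no smaller disk contains both endpoints, so this is the minimum enclosing circle.
Diameter = 2r = 2√34 ≈ 11.66.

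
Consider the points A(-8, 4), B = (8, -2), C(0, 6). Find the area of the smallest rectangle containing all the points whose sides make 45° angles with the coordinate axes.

In coordinates u = x + y, v = x − y the rectangle is axis-aligned; the map (x,y)→(u,v) scales areas by 2.
u-values: -4, 6, 6; range = 6 − (-4) = 10.
v-values: -12, 10, -6; range = 10 − (-12) = 22.
Area = (10 × 22) / 2 = 110.

110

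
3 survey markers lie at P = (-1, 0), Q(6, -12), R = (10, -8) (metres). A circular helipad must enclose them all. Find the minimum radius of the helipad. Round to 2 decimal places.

Side lengths²: PQ² = 193, PR² = 185, QR² = 32.
Since PQ² = 193 < 185 + 32 = 217, the triangle is acute, so the smallest enclosing circle is the circumcircle.
Circumcentre = (131/38, -207/38), r² = 35705/722.
r = √(35705/722) ≈ 7.03.

7.03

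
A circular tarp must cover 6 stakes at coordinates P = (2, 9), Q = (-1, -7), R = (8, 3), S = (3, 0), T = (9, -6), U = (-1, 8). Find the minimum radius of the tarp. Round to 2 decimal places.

8.65

A smallest enclosing disk is always determined by at most three of the input points on its boundary.
The minimum enclosing circle is determined by three boundary points: Q, T, U.
Their circumcentre is (3.3, 0.5) with r² = 74.74.
The farthest remaining point P is at distance² 73.94 ≤ 74.74.
r = √(74.74) ≈ 8.65.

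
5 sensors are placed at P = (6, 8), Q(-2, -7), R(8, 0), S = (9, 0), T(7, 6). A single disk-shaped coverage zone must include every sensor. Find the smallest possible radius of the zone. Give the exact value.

8.5

A smallest enclosing disk is always determined by at most three of the input points on its boundary.
The farthest pair is P–Q with squared distance 289. The circle on this segment as diameter has centre (2, 0.5) and r² = 289/4 = 72.25.
Check R: distance² to centre = 36.25 ≤ 72.25, so it lies inside.
All remaining points lie in this disk, and no smaller disk contains both endpoints, so this is the minimum enclosing circle.
r = √(72.25) = 8.5.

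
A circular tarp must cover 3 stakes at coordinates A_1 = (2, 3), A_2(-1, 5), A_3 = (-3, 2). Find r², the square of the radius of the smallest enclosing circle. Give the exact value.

6.5

Side lengths²: A_1A_2² = 13, A_1A_3² = 26, A_2A_3² = 13.
Since A_1A_3² = 26 ≥ 13 + 13 = 26, the angle opposite A_1A_3 is not acute, so the smallest enclosing circle has A_1A_3 as diameter.
Centre = midpoint of A_1A_3 = (-0.5, 2.5), r² = 26/4 = 6.5.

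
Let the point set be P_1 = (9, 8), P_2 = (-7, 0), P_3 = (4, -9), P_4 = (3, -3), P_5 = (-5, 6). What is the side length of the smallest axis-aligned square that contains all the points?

17

The bounding box has width 16 and height 17.
An axis-aligned square enclosing the set must have side ≥ max(width, height).
So the minimum side is max(16, 17) = 17.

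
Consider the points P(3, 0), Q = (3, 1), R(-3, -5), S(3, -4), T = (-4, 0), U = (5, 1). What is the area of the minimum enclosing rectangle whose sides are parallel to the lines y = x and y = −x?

77

In coordinates u = x + y, v = x − y the rectangle is axis-aligned; the map (x,y)→(u,v) scales areas by 2.
u-values: 3, 4, -8, -1, -4, 6; range = 6 − (-8) = 14.
v-values: 3, 2, 2, 7, -4, 4; range = 7 − (-4) = 11.
Area = (14 × 11) / 2 = 77.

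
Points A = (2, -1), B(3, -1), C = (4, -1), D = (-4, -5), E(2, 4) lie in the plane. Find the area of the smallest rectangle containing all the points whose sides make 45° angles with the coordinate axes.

52.5

In coordinates u = x + y, v = x − y the rectangle is axis-aligned; the map (x,y)→(u,v) scales areas by 2.
u-values: 1, 2, 3, -9, 6; range = 6 − (-9) = 15.
v-values: 3, 4, 5, 1, -2; range = 5 − (-2) = 7.
Area = (15 × 7) / 2 = 52.5.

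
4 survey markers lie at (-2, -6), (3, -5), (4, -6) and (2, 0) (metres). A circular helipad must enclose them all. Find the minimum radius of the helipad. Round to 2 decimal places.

The minimum enclosing circle of a finite set is fixed by two of the points (as a diameter) or three (as a circumcircle).
The minimum enclosing circle is determined by three boundary points: (-2, -6), (4, -6), (2, 0).
Their circumcentre is (1, -11/3) with r² = 130/9.
The farthest remaining point (3, -5) is at distance² 52/9 ≤ 130/9.
r = √(130/9) ≈ 3.80.

3.80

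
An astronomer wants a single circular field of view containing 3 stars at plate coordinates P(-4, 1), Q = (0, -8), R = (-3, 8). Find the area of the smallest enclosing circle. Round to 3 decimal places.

Side lengths²: PQ² = 97, PR² = 50, QR² = 265.
Since QR² = 265 ≥ 97 + 50 = 147, the angle opposite QR is not acute, so the smallest enclosing circle has QR as diameter.
Centre = midpoint of QR = (-1.5, 0), r² = 265/4 = 66.25.
Area = π·r² = π·66.25 ≈ 208.131.

208.131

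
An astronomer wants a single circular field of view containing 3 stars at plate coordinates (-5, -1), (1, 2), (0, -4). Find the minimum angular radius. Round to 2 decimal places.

3.60

Call the three points A, B, C in the order given.
Side lengths²: AB² = 45, AC² = 34, BC² = 37.
Since AB² = 45 < 37 + 34 = 71, the triangle is acute, so the smallest enclosing circle is the circumcircle.
Circumcentre = (-31/22, -15/22), r² = 3145/242.
r = √(3145/242) ≈ 3.60.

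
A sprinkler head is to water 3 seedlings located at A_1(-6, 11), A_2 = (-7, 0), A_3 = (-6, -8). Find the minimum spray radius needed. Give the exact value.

Side lengths²: A_1A_2² = 122, A_1A_3² = 361, A_2A_3² = 65.
Since A_1A_3² = 361 ≥ 122 + 65 = 187, the angle opposite A_1A_3 is not acute, so the smallest enclosing circle has A_1A_3 as diameter.
Centre = midpoint of A_1A_3 = (-6, 1.5), r² = 361/4 = 90.25.
r = √(90.25) = 9.5.

9.5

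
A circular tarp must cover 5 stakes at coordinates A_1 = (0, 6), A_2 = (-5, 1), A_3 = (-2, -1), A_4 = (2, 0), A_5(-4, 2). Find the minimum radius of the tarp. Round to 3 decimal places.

By Welzl's lemma the MEC is supported by two points (diametrically opposite) or three points (on a circumcircle).
The minimum enclosing circle is determined by three boundary points: A_1, A_2, A_4.
Their circumcentre is (-1.25, 2.25) with r² = 15.625.
The farthest remaining point A_3 is at distance² 11.125 ≤ 15.625.
r = √(15.625) ≈ 3.953.

3.953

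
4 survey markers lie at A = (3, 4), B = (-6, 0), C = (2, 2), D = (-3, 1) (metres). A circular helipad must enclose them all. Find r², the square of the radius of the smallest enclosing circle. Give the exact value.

24.25

The farthest pair is A–B with squared distance 97. The circle on this segment as diameter has centre (-1.5, 2) and r² = 97/4 = 24.25.
Check C: distance² to centre = 12.25 ≤ 24.25, so it lies inside.
All remaining points lie in this disk, and no smaller disk contains both endpoints, so this is the minimum enclosing circle.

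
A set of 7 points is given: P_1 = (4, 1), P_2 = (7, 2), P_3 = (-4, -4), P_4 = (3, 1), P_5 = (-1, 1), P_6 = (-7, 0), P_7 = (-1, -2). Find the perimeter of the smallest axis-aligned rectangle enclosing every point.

40

Width = max x − min x = 7 − (-7) = 14.
Height = max y − min y = 2 − (-4) = 6.
Perimeter = 2(14 + 6) = 40.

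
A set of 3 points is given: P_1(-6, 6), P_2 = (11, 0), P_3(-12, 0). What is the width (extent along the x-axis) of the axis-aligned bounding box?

23

max x = 11, min x = -12, so width = 23.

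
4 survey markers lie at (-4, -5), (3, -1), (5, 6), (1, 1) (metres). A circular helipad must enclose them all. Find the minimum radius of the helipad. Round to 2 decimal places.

A smallest enclosing disk is always determined by at most three of the input points on its boundary.
The farthest pair is (-4, -5)–(5, 6) with squared distance 202. The circle on this segment as diameter has centre (0.5, 0.5) and r² = 202/4 = 50.5.
Check (3, -1): distance² to centre = 8.5 ≤ 50.5, so it lies inside.
All remaining points lie in this disk, and no smaller disk contains both endpoints, so this is the minimum enclosing circle.
r = √(50.5) ≈ 7.11.

7.11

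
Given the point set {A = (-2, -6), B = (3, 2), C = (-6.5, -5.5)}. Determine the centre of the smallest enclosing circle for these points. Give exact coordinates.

(-1.75, -1.75)

Side lengths²: AB² = 89, AC² = 20.5, BC² = 146.5.
Since BC² = 146.5 ≥ 89 + 20.5 = 109.5, the angle opposite BC is not acute, so the smallest enclosing circle has BC as diameter.
Centre = midpoint of BC = (-1.75, -1.75), r² = 146.5/4 = 36.625.
Centre = (-1.75, -1.75).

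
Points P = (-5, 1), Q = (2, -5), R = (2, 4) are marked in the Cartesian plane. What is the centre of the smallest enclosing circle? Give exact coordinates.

Side lengths²: PQ² = 85, PR² = 58, QR² = 81.
Since PQ² = 85 < 81 + 58 = 139, the triangle is acute, so the smallest enclosing circle is the circumcircle.
Circumcentre = (-3/14, -0.5), r² = 2465/98.
Centre = (-3/14, -0.5).

(-3/14, -0.5)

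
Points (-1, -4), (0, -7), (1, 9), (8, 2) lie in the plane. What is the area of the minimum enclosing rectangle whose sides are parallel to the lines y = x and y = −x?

In coordinates u = x + y, v = x − y the rectangle is axis-aligned; the map (x,y)→(u,v) scales areas by 2.
u-values: -5, -7, 10, 10; range = 10 − (-7) = 17.
v-values: 3, 7, -8, 6; range = 7 − (-8) = 15.
Area = (17 × 15) / 2 = 127.5.

127.5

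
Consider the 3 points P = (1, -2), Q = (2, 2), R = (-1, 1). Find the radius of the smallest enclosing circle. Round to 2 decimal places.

2.14

Side lengths²: PQ² = 17, PR² = 13, QR² = 10.
Since PQ² = 17 < 13 + 10 = 23, the triangle is acute, so the smallest enclosing circle is the circumcircle.
Circumcentre = (21/22, 3/22), r² = 1105/242.
r = √(1105/242) ≈ 2.14.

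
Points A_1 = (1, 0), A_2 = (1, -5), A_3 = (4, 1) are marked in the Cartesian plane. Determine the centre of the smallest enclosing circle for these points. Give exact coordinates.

Side lengths²: A_1A_2² = 25, A_1A_3² = 10, A_2A_3² = 45.
Since A_2A_3² = 45 ≥ 25 + 10 = 35, the angle opposite A_2A_3 is not acute, so the smallest enclosing circle has A_2A_3 as diameter.
Centre = midpoint of A_2A_3 = (2.5, -2), r² = 45/4 = 11.25.
Centre = (2.5, -2).

(2.5, -2)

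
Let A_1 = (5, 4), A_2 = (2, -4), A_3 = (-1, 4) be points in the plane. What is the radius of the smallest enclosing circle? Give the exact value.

4.5625

Side lengths²: A_1A_2² = 73, A_1A_3² = 36, A_2A_3² = 73.
Since A_2A_3² = 73 < 73 + 36 = 109, the triangle is acute, so the smallest enclosing circle is the circumcircle.
Circumcentre = (2, 0.5625), r² = 20.81640625.
r = √(20.81640625) = 4.5625.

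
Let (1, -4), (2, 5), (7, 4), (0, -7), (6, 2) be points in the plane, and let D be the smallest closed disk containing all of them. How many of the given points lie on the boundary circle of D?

3

By Welzl's lemma the MEC is supported by two points (diametrically opposite) or three points (on a circumcircle).
The minimum enclosing circle is determined by three boundary points: (2, 5), (7, 4), (0, -7).
Their circumcentre is (103/31, -43/31) with r² = 40885/961.
The farthest remaining point (6, 2) is at distance² 17914/961 ≤ 40885/961.
The points at distance exactly r from the centre are (2, 5), (7, 4), (0, -7) — 3 points.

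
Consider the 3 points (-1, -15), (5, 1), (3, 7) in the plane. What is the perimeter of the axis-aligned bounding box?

Width = max x − min x = 5 − (-1) = 6.
Height = max y − min y = 7 − (-15) = 22.
Perimeter = 2(6 + 22) = 56.

56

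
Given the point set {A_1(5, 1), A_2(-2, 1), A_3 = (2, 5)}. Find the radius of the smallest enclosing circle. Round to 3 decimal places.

3.536

Side lengths²: A_1A_2² = 49, A_1A_3² = 25, A_2A_3² = 32.
Since A_1A_2² = 49 < 32 + 25 = 57, the triangle is acute, so the smallest enclosing circle is the circumcircle.
Circumcentre = (1.5, 1.5), r² = 12.5.
r = √(12.5) ≈ 3.536.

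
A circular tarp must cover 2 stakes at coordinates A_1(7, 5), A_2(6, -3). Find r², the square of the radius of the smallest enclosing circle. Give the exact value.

The smallest circle enclosing two points has them as diameter endpoints.
Centre = midpoint = (6.5, 1); r² = |A_1A_2|²/4 = 65/4 = 16.25.

16.25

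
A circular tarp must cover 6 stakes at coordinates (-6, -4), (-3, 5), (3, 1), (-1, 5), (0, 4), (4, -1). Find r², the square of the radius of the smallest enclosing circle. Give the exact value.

46325/1458

The minimum enclosing circle of a finite set is fixed by two of the points (as a diameter) or three (as a circumcircle).
The minimum enclosing circle is determined by three boundary points: (-6, -4), (-3, 5), (4, -1).
Their circumcentre is (-29/18, -25/54) with r² = 46325/1458.
The farthest remaining point (-1, 5) is at distance² 44057/1458 ≤ 46325/1458.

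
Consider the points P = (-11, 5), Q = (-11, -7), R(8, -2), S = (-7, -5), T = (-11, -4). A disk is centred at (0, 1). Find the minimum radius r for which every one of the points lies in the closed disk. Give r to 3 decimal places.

13.601

The required radius is the distance from (0, 1) to the farthest point.
Squared distances: 137, 185, 73, 85, 146.
Maximum is 185, attained at Q.
r = √185 ≈ 13.601.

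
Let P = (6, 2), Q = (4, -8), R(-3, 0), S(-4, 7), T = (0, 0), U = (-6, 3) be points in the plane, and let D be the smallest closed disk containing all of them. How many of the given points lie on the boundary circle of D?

2

A smallest enclosing disk is always determined by at most three of the input points on its boundary.
The farthest pair is Q–S with squared distance 289. The circle on this segment as diameter has centre (0, -0.5) and r² = 289/4 = 72.25.
Check P: distance² to centre = 42.25 ≤ 72.25, so it lies inside.
All remaining points lie in this disk, and no smaller disk contains both endpoints, so this is the minimum enclosing circle.
The points at distance exactly r from the centre are Q, S — 2 points.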